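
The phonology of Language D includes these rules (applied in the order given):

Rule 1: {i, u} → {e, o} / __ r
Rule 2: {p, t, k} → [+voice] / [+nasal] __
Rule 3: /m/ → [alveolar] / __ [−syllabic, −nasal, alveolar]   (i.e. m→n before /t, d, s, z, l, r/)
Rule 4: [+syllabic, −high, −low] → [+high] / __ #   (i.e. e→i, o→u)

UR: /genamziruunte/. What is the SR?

Rule 1 (pre-rhotic lowering): /i/ is a high vowel immediately before /r/, so it lowers to [e]. /genamziruunte/ → genamzeruunte.
Rule 2 (post-nasal voicing): /t/ is a voiceless stop immediately after the nasal /n/, so it voices to [d]. /genamzeruunte/ → genamzeruunde.
Rule 3 (nasal place assimilation): /m/ precedes the alveolar consonant /z/, so it assimilates in place to [n]. /genamzeruunde/ → genanzeruunde.
Rule 4 (final vowel raising): /e/ is a mid vowel in word-final position, so it raises to [i]. /genanzeruunde/ → genanzeruundi.

genanzeruundi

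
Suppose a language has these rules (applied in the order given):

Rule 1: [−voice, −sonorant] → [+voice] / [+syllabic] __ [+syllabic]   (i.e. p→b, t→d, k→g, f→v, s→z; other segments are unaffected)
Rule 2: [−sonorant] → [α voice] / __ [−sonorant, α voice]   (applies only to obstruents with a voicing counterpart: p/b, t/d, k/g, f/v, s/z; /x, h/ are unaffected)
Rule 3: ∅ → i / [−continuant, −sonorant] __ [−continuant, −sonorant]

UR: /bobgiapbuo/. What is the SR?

bobigiabibuo

Rule 1 (intervocalic voicing): no segment meets the environment; /bobgiapbuo/ is unchanged.
Rule 2 (regressive voicing assimilation): /p/ precedes the voiced obstruent /b/, so it voices to [b] by assimilation. /bobgiapbuo/ → bobgiabbuo.
Rule 3 (stop-cluster i-epenthesis): /b/ and /g/ form a stop–stop cluster, so [i] is inserted between them. /b/ and /b/ form a stop–stop cluster, so [i] is inserted between them. /bobgiabbuo/ → bobigiabibuo.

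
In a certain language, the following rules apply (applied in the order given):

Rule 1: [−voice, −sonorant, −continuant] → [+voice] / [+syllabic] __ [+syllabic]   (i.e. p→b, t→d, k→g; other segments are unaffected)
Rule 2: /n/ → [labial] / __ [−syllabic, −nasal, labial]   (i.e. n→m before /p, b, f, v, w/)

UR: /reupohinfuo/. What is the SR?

Rule 1 (intervocalic voicing): /p/ is a voiceless stop between vowels /u/ and /o/, so it voices to [b]. /reupohinfuo/ → reubohinfuo.
Rule 2 (nasal place assimilation): /n/ precedes the labial consonant /f/, so it assimilates in place to [m]. /reubohinfuo/ → reubohimfuo.

reubohimfuo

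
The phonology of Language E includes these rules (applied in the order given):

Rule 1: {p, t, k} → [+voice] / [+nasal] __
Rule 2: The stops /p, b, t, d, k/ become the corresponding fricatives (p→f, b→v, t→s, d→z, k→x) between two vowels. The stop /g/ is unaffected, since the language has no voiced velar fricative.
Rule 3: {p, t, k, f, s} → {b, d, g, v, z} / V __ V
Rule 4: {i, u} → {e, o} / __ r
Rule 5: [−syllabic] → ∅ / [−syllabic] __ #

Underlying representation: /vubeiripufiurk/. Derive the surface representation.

Rule 1 (post-nasal voicing): no segment meets the environment; /vubeiripufiurk/ is unchanged.
Rule 2 (intervocalic spirantization): /b/ is a stop between vowels /u/ and /e/, so it spirantizes to the fricative [v]. /p/ is a stop between vowels /i/ and /u/, so it spirantizes to the fricative [f]. /vubeiripufiurk/ → vuveirifufiurk.
Rule 3 (intervocalic voicing): /f/ is a voiceless obstruent between vowels /i/ and /u/, so it voices to [v]. /f/ is a voiceless obstruent between vowels /u/ and /i/, so it voices to [v]. /vuveirifufiurk/ → vuveirivuviurk.
Rule 4 (pre-rhotic lowering): /i/ is a high vowel immediately before /r/, so it lowers to [e]. /u/ is a high vowel immediately before /r/, so it lowers to [o]. /vuveirivuviurk/ → vuveerivuviork.
Rule 5 (final cluster simplification): /k/ is the second consonant of a word-final cluster /rk/, so it deletes. /vuveerivuviork/ → vuveerivuvior.

vuveerivuvior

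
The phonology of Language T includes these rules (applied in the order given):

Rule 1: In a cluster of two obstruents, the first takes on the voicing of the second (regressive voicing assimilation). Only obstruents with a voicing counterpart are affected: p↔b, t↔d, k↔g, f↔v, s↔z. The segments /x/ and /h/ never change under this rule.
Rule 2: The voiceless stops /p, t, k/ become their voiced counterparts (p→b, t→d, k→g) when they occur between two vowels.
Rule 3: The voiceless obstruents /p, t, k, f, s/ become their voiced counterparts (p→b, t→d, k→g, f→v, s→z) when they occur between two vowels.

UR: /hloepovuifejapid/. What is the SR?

Rule 1 (regressive voicing assimilation): no segment meets the environment; /hloepovuifejapid/ is unchanged.
Rule 2 (intervocalic voicing): /p/ is a voiceless stop between vowels /e/ and /o/, so it voices to [b]. /p/ is a voiceless stop between vowels /a/ and /i/, so it voices to [b]. /hloepovuifejapid/ → hloebovuifejabid.
Rule 3 (intervocalic voicing): /f/ is a voiceless obstruent between vowels /i/ and /e/, so it voices to [v]. /hloebovuifejabid/ → hloebovuivejabid.

hloebovuivejabid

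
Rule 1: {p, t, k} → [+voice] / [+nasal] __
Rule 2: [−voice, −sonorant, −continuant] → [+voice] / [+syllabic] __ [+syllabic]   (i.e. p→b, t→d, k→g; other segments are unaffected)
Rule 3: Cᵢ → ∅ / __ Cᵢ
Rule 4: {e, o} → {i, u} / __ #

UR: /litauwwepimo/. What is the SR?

Rule 1 (post-nasal voicing): no segment meets the environment; /litauwwepimo/ is unchanged.
Rule 2 (intervocalic voicing): /t/ is a voiceless stop between vowels /i/ and /a/, so it voices to [d]. /p/ is a voiceless stop between vowels /e/ and /i/, so it voices to [b]. /litauwwepimo/ → lidauwwebimo.
Rule 3 (degemination): /ww/ is a geminate; the first /w/ deletes. /lidauwwebimo/ → lidauwebimo.
Rule 4 (final vowel raising): /o/ is a mid vowel in word-final position, so it raises to [u]. /lidauwebimo/ → lidauwebimu.

lidauwebimu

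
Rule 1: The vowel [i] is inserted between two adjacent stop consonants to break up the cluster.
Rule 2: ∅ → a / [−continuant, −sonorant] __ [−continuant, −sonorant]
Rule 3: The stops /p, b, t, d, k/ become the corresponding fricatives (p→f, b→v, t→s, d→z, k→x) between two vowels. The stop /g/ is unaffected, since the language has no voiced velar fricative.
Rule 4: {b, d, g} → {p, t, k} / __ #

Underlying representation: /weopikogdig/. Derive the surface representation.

Rule 1 (stop-cluster i-epenthesis): /g/ and /d/ form a stop–stop cluster, so [i] is inserted between them. /weopikogdig/ → weopikogidig.
Rule 2 (stop-cluster a-epenthesis): no segment meets the environment; /weopikogidig/ is unchanged.
Rule 3 (intervocalic spirantization): /p/ is a stop between vowels /o/ and /i/, so it spirantizes to the fricative [f]. /k/ is a stop between vowels /i/ and /o/, so it spirantizes to the fricative [x]. /d/ is a stop between vowels /i/ and /i/, so it spirantizes to the fricative [z]. /weopikogidig/ → weofixogizig.
Rule 4 (final devoicing): /g/ is a voiced stop in word-final position, so it devoices to [k]. /weofixogizig/ → weofixogizik.

weofixogizik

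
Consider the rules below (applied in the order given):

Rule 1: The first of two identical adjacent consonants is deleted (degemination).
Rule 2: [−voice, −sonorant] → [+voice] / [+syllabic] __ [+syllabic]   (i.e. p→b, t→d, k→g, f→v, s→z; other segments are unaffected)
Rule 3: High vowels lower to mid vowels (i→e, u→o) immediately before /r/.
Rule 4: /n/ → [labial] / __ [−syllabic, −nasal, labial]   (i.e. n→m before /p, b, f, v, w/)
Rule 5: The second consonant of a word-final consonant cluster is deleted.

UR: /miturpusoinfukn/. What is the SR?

midorpuzoimfuk

Rule 1 (degemination): no segment meets the environment; /miturpusoinfukn/ is unchanged.
Rule 2 (intervocalic voicing): /t/ is a voiceless obstruent between vowels /i/ and /u/, so it voices to [d]. /s/ is a voiceless obstruent between vowels /u/ and /o/, so it voices to [z]. /miturpusoinfukn/ → midurpuzoinfukn.
Rule 3 (pre-rhotic lowering): /u/ is a high vowel immediately before /r/, so it lowers to [o]. /midurpuzoinfukn/ → midorpuzoinfukn.
Rule 4 (nasal place assimilation): /n/ precedes the labial consonant /f/, so it assimilates in place to [m]. /midorpuzoinfukn/ → midorpuzoimfukn.
Rule 5 (final cluster simplification): /n/ is the second consonant of a word-final cluster /kn/, so it deletes. /midorpuzoimfukn/ → midorpuzoimfuk.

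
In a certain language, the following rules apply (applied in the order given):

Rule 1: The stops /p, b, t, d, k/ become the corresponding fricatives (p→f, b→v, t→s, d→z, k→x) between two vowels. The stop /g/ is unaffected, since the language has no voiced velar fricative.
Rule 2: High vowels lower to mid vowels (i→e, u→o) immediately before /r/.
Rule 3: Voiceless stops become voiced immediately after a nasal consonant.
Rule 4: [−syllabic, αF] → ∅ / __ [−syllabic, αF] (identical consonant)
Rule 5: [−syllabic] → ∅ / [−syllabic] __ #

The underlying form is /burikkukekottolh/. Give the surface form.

Rule 1 (intervocalic spirantization): /k/ is a stop between vowels /u/ and /e/, so it spirantizes to the fricative [x]. /k/ is a stop between vowels /e/ and /o/, so it spirantizes to the fricative [x]. /burikkukekottolh/ → burikkuxexottolh.
Rule 2 (pre-rhotic lowering): /u/ is a high vowel immediately before /r/, so it lowers to [o]. /burikkuxexottolh/ → borikkuxexottolh.
Rule 3 (post-nasal voicing): no segment meets the environment; /borikkuxexottolh/ is unchanged.
Rule 4 (degemination): /kk/ is a geminate; the first /k/ deletes. /tt/ is a geminate; the first /t/ deletes. /borikkuxexottolh/ → borikuxexotolh.
Rule 5 (final cluster simplification): /h/ is the second consonant of a word-final cluster /lh/, so it deletes. /borikuxexotolh/ → borikuxexotol.

borikuxexotol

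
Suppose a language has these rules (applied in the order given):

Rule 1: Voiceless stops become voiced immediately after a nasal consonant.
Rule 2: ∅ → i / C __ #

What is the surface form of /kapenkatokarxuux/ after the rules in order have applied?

Rule 1 (post-nasal voicing): /k/ is a voiceless stop immediately after the nasal /n/, so it voices to [g]. /kapenkatokarxuux/ → kapengatokarxuux.
Rule 2 (final i-epenthesis): the form ends in the consonant /x/, so [i] is inserted word-finally. /kapengatokarxuux/ → kapengatokarxuuxi.

kapengatokarxuuxi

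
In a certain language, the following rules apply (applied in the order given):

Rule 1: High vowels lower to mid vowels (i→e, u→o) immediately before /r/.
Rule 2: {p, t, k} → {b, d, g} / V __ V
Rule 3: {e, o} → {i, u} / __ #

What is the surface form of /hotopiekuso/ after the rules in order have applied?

hodobiegusu

Rule 1 (pre-rhotic lowering): no segment meets the environment; /hotopiekuso/ is unchanged.
Rule 2 (intervocalic voicing): /t/ is a voiceless stop between vowels /o/ and /o/, so it voices to [d]. /p/ is a voiceless stop between vowels /o/ and /i/, so it voices to [b]. /k/ is a voiceless stop between vowels /e/ and /u/, so it voices to [g]. /hotopiekuso/ → hodobieguso.
Rule 3 (final vowel raising): /o/ is a mid vowel in word-final position, so it raises to [u]. /hodobieguso/ → hodobiegusu.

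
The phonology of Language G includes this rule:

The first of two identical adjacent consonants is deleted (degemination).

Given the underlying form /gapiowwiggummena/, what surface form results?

gapiowigumena

/ww/ is a geminate; the first /w/ deletes.
/gg/ is a geminate; the first /g/ deletes.
/mm/ is a geminate; the first /m/ deletes.
The other instances of /g/, /p/, /w/, /m/, /n/ do not occur in the required environment and remain unchanged.
Surface form: [gapiowigumena].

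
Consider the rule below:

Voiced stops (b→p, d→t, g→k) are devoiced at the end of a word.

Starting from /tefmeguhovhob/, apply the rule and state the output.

tefmeguhovhop

Scanning /tefmeguhovhob/: /g/ at position 6 is not in the conditioning environment; /b/ is a voiced stop in word-final position, so it devoices to [p].
Result: [tefmeguhovhop].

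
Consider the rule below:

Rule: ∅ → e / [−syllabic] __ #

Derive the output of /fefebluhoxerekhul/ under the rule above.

the form ends in the consonant /l/, so [e] is inserted word-finally.
Surface form: [fefebluhoxerekhule].

fefebluhoxerekhule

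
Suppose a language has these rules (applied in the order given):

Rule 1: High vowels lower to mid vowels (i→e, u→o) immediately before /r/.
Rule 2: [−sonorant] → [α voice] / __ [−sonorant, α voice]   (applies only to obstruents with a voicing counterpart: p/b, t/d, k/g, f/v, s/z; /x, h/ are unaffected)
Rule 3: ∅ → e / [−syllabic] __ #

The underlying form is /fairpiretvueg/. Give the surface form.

faerperedvuege

Rule 1 (pre-rhotic lowering): /i/ is a high vowel immediately before /r/, so it lowers to [e]. /i/ is a high vowel immediately before /r/, so it lowers to [e]. /fairpiretvueg/ → faerperetvueg.
Rule 2 (regressive voicing assimilation): /t/ precedes the voiced obstruent /v/, so it voices to [d] by assimilation. /faerperetvueg/ → faerperedvueg.
Rule 3 (final e-epenthesis): the form ends in the consonant /g/, so [e] is inserted word-finally. /faerperedvueg/ → faerperedvuege.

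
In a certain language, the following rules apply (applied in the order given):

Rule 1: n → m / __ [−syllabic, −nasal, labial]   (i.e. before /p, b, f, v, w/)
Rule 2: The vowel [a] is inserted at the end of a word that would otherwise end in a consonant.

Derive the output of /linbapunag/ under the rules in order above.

limbapunaga

Rule 1 (nasal place assimilation): /n/ precedes the labial consonant /b/, so it assimilates in place to [m]. /linbapunag/ → limbapunag.
Rule 2 (final a-epenthesis): the form ends in the consonant /g/, so [a] is inserted word-finally. /limbapunag/ → limbapunaga.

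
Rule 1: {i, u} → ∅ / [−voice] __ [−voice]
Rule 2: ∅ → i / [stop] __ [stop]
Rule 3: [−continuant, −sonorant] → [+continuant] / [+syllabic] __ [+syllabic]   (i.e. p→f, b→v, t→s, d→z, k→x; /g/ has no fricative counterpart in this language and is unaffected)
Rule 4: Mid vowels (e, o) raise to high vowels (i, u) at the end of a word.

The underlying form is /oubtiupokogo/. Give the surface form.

ouvisiufoxogu

Rule 1 (high vowel syncope): no segment meets the environment; /oubtiupokogo/ is unchanged.
Rule 2 (stop-cluster i-epenthesis): /b/ and /t/ form a stop–stop cluster, so [i] is inserted between them. /oubtiupokogo/ → oubitiupokogo.
Rule 3 (intervocalic spirantization): /b/ is a stop between vowels /u/ and /i/, so it spirantizes to the fricative [v]. /t/ is a stop between vowels /i/ and /i/, so it spirantizes to the fricative [s]. /p/ is a stop between vowels /u/ and /o/, so it spirantizes to the fricative [f]. /k/ is a stop between vowels /o/ and /o/, so it spirantizes to the fricative [x]. /oubitiupokogo/ → ouvisiufoxogo.
Rule 4 (final vowel raising): /o/ is a mid vowel in word-final position, so it raises to [u]. /ouvisiufoxogo/ → ouvisiufoxogu.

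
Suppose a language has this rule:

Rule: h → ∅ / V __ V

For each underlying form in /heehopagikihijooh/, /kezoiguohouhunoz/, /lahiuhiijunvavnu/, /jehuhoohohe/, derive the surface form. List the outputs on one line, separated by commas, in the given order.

/heehopagikihijooh/: /h/ occurs between vowels /e/ and /o/, so it deletes. /h/ occurs between vowels /i/ and /i/, so it deletes. → [heeopagikiijooh].
/kezoiguohouhunoz/: /h/ occurs between vowels /o/ and /o/, so it deletes. /h/ occurs between vowels /u/ and /u/, so it deletes. → [kezoiguoouunoz].
/lahiuhiijunvavnu/: /h/ occurs between vowels /a/ and /i/, so it deletes. /h/ occurs between vowels /u/ and /i/, so it deletes. → [laiuiijunvavnu].
/jehuhoohohe/: /h/ occurs between vowels /e/ and /u/, so it deletes. /h/ occurs between vowels /u/ and /o/, so it deletes. /h/ occurs between vowels /o/ and /o/, so it deletes. /h/ occurs between vowels /o/ and /e/, so it deletes. → [jeuoooe].

heeopagikiijooh, kezoiguoouunoz, laiuiijunvavnu, jeuoooe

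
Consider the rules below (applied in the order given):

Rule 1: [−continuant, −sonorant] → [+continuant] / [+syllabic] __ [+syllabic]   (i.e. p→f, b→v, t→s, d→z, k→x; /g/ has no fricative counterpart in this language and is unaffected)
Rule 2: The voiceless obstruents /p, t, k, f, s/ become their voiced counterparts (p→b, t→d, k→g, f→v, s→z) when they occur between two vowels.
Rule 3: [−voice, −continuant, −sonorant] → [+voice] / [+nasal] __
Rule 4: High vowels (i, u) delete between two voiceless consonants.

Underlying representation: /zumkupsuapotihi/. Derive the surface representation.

zumgupsuavozihi

Rule 1 (intervocalic spirantization): /p/ is a stop between vowels /a/ and /o/, so it spirantizes to the fricative [f]. /t/ is a stop between vowels /o/ and /i/, so it spirantizes to the fricative [s]. /zumkupsuapotihi/ → zumkupsuafosihi.
Rule 2 (intervocalic voicing): /f/ is a voiceless obstruent between vowels /a/ and /o/, so it voices to [v]. /s/ is a voiceless obstruent between vowels /o/ and /i/, so it voices to [z]. /zumkupsuafosihi/ → zumkupsuavozihi.
Rule 3 (post-nasal voicing): /k/ is a voiceless stop immediately after the nasal /m/, so it voices to [g]. /zumkupsuavozihi/ → zumgupsuavozihi.
Rule 4 (high vowel syncope): no segment meets the environment; /zumgupsuavozihi/ is unchanged.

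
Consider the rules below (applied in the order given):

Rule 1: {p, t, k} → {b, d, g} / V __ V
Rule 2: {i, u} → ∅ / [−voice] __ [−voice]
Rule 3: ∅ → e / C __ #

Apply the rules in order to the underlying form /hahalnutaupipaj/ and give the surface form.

hahalnudaubibaje

Rule 1 (intervocalic voicing): /t/ is a voiceless stop between vowels /u/ and /a/, so it voices to [d]. /p/ is a voiceless stop between vowels /u/ and /i/, so it voices to [b]. /p/ is a voiceless stop between vowels /i/ and /a/, so it voices to [b]. /hahalnutaupipaj/ → hahalnudaubibaj.
Rule 2 (high vowel syncope): no segment meets the environment; /hahalnudaubibaj/ is unchanged.
Rule 3 (final e-epenthesis): the form ends in the consonant /j/, so [e] is inserted word-finally. /hahalnudaubibaj/ → hahalnudaubibaje.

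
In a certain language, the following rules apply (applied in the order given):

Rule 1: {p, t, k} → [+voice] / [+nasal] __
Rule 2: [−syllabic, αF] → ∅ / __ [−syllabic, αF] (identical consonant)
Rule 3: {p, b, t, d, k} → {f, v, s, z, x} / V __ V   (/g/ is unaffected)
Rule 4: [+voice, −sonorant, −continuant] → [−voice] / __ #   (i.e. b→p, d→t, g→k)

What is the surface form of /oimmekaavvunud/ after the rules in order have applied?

oimexaavunut

Rule 1 (post-nasal voicing): no segment meets the environment; /oimmekaavvunud/ is unchanged.
Rule 2 (degemination): /mm/ is a geminate; the first /m/ deletes. /vv/ is a geminate; the first /v/ deletes. /oimmekaavvunud/ → oimekaavunud.
Rule 3 (intervocalic spirantization): /k/ is a stop between vowels /e/ and /a/, so it spirantizes to the fricative [x]. /oimekaavunud/ → oimexaavunud.
Rule 4 (final devoicing): /d/ is a voiced stop in word-final position, so it devoices to [t]. /oimexaavunud/ → oimexaavunut.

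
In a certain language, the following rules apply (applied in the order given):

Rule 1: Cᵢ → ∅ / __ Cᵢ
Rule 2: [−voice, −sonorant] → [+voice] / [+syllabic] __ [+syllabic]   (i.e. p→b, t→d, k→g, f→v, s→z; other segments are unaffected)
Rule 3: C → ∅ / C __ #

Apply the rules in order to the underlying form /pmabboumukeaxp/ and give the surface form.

Rule 1 (degemination): /bb/ is a geminate; the first /b/ deletes. /pmabboumukeaxp/ → pmaboumukeaxp.
Rule 2 (intervocalic voicing): /k/ is a voiceless obstruent between vowels /u/ and /e/, so it voices to [g]. /pmaboumukeaxp/ → pmaboumugeaxp.
Rule 3 (final cluster simplification): /p/ is the second consonant of a word-final cluster /xp/, so it deletes. /pmaboumugeaxp/ → pmaboumugeax.

pmaboumugeax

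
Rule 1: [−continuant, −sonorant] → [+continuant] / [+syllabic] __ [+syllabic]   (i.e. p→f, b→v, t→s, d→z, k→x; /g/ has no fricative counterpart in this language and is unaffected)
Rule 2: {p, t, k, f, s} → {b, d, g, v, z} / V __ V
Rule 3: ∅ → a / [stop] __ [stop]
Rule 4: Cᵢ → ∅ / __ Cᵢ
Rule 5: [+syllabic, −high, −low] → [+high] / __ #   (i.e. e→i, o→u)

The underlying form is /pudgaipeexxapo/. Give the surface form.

pudagaiveexavu

Rule 1 (intervocalic spirantization): /p/ is a stop between vowels /i/ and /e/, so it spirantizes to the fricative [f]. /p/ is a stop between vowels /a/ and /o/, so it spirantizes to the fricative [f]. /pudgaipeexxapo/ → pudgaifeexxafo.
Rule 2 (intervocalic voicing): /f/ is a voiceless obstruent between vowels /i/ and /e/, so it voices to [v]. /f/ is a voiceless obstruent between vowels /a/ and /o/, so it voices to [v]. /pudgaifeexxafo/ → pudgaiveexxavo.
Rule 3 (stop-cluster a-epenthesis): /d/ and /g/ form a stop–stop cluster, so [a] is inserted between them. /pudgaiveexxavo/ → pudagaiveexxavo.
Rule 4 (degemination): /xx/ is a geminate; the first /x/ deletes. /pudagaiveexxavo/ → pudagaiveexavo.
Rule 5 (final vowel raising): /o/ is a mid vowel in word-final position, so it raises to [u]. /pudagaiveexavo/ → pudagaiveexavu.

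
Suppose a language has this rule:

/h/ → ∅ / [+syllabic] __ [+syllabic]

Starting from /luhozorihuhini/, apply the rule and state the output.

luozoriuini

/h/ occurs between vowels /u/ and /o/, so it deletes.
/h/ occurs between vowels /i/ and /u/, so it deletes.
/h/ occurs between vowels /u/ and /i/, so it deletes.
Surface form: [luozoriuini].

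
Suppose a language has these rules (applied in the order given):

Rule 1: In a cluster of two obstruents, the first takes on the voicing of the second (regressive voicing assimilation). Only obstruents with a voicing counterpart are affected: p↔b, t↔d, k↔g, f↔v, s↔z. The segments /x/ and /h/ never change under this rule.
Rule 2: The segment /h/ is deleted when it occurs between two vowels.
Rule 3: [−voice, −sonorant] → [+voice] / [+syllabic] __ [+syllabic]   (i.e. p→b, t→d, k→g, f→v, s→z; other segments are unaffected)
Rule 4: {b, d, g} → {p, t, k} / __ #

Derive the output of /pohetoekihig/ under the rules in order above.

Rule 1 (regressive voicing assimilation): no segment meets the environment; /pohetoekihig/ is unchanged.
Rule 2 (intervocalic h-deletion): /h/ occurs between vowels /o/ and /e/, so it deletes. /h/ occurs between vowels /i/ and /i/, so it deletes. /pohetoekihig/ → poetoekiig.
Rule 3 (intervocalic voicing): /t/ is a voiceless obstruent between vowels /e/ and /o/, so it voices to [d]. /k/ is a voiceless obstruent between vowels /e/ and /i/, so it voices to [g]. /poetoekiig/ → poedoegiig.
Rule 4 (final devoicing): /g/ is a voiced stop in word-final position, so it devoices to [k]. /poedoegiig/ → poedoegiik.

poedoegiik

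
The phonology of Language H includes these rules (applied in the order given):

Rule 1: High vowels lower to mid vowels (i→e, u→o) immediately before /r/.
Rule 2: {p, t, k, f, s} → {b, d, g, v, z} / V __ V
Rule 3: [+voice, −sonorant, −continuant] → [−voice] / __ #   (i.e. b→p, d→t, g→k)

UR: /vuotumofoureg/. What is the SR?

vuodumovoorek

Rule 1 (pre-rhotic lowering): /u/ is a high vowel immediately before /r/, so it lowers to [o]. /vuotumofoureg/ → vuotumofooreg.
Rule 2 (intervocalic voicing): /t/ is a voiceless obstruent between vowels /o/ and /u/, so it voices to [d]. /f/ is a voiceless obstruent between vowels /o/ and /o/, so it voices to [v]. /vuotumofooreg/ → vuodumovooreg.
Rule 3 (final devoicing): /g/ is a voiced stop in word-final position, so it devoices to [k]. /vuodumovooreg/ → vuodumovoorek.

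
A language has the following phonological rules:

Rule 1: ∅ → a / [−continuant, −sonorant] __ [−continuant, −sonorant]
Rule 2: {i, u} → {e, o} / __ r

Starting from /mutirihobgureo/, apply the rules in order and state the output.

Rule 1 (stop-cluster a-epenthesis): /b/ and /g/ form a stop–stop cluster, so [a] is inserted between them. /mutirihobgureo/ → mutirihobagureo.
Rule 2 (pre-rhotic lowering): /i/ is a high vowel immediately before /r/, so it lowers to [e]. /u/ is a high vowel immediately before /r/, so it lowers to [o]. /mutirihobagureo/ → muterihobagoreo.

muterihobagoreo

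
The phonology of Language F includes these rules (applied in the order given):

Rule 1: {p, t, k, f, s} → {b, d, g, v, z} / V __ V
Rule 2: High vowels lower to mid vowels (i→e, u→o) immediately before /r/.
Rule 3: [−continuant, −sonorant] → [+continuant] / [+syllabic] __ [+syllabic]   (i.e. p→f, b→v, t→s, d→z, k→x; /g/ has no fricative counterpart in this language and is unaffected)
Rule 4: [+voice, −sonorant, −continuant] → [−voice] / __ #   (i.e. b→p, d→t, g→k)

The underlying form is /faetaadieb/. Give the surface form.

faezaaziep

Rule 1 (intervocalic voicing): /t/ is a voiceless obstruent between vowels /e/ and /a/, so it voices to [d]. /faetaadieb/ → faedaadieb.
Rule 2 (pre-rhotic lowering): no segment meets the environment; /faedaadieb/ is unchanged.
Rule 3 (intervocalic spirantization): /d/ is a stop between vowels /e/ and /a/, so it spirantizes to the fricative [z]. /d/ is a stop between vowels /a/ and /i/, so it spirantizes to the fricative [z]. /faedaadieb/ → faezaazieb.
Rule 4 (final devoicing): /b/ is a voiced stop in word-final position, so it devoices to [p]. /faezaazieb/ → faezaaziep.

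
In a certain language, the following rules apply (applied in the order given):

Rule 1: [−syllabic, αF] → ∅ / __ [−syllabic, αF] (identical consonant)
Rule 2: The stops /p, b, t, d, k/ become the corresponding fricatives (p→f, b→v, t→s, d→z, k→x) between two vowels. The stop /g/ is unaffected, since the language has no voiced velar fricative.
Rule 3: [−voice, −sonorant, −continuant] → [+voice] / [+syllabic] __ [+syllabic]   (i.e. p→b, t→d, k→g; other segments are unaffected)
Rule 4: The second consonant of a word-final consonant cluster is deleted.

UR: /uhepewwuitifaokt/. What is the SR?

uhefewuisifaok

Rule 1 (degemination): /ww/ is a geminate; the first /w/ deletes. /uhepewwuitifaokt/ → uhepewuitifaokt.
Rule 2 (intervocalic spirantization): /p/ is a stop between vowels /e/ and /e/, so it spirantizes to the fricative [f]. /t/ is a stop between vowels /i/ and /i/, so it spirantizes to the fricative [s]. /uhepewuitifaokt/ → uhefewuisifaokt.
Rule 3 (intervocalic voicing): no segment meets the environment; /uhefewuisifaokt/ is unchanged.
Rule 4 (final cluster simplification): /t/ is the second consonant of a word-final cluster /kt/, so it deletes. /uhefewuisifaokt/ → uhefewuisifaok.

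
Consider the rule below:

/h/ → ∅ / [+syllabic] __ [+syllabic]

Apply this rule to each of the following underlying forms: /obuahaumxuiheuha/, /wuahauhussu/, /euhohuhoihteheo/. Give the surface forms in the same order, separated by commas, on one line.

/obuahaumxuiheuha/: /h/ occurs between vowels /a/ and /a/, so it deletes. /h/ occurs between vowels /i/ and /e/, so it deletes. /h/ occurs between vowels /u/ and /a/, so it deletes. → [obuaaumxuieua].
/wuahauhussu/: /h/ occurs between vowels /a/ and /a/, so it deletes. /h/ occurs between vowels /u/ and /u/, so it deletes. → [wuaauussu].
/euhohuhoihteheo/: /h/ occurs between vowels /u/ and /o/, so it deletes. /h/ occurs between vowels /o/ and /u/, so it deletes. /h/ occurs between vowels /u/ and /o/, so it deletes. /h/ occurs between vowels /e/ and /e/, so it deletes. → [euouoihteeo].

obuaaumxuieua, wuaauussu, euouoihteeo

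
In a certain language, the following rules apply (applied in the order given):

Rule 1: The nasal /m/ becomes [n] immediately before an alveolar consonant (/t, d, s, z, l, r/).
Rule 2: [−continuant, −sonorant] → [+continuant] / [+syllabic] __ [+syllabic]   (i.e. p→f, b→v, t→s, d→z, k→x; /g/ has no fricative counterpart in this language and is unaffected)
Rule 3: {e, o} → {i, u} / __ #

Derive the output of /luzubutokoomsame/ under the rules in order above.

Rule 1 (nasal place assimilation): /m/ precedes the alveolar consonant /s/, so it assimilates in place to [n]. /luzubutokoomsame/ → luzubutokoonsame.
Rule 2 (intervocalic spirantization): /b/ is a stop between vowels /u/ and /u/, so it spirantizes to the fricative [v]. /t/ is a stop between vowels /u/ and /o/, so it spirantizes to the fricative [s]. /k/ is a stop between vowels /o/ and /o/, so it spirantizes to the fricative [x]. /luzubutokoonsame/ → luzuvusoxoonsame.
Rule 3 (final vowel raising): /e/ is a mid vowel in word-final position, so it raises to [i]. /luzuvusoxoonsame/ → luzuvusoxoonsami.

luzuvusoxoonsami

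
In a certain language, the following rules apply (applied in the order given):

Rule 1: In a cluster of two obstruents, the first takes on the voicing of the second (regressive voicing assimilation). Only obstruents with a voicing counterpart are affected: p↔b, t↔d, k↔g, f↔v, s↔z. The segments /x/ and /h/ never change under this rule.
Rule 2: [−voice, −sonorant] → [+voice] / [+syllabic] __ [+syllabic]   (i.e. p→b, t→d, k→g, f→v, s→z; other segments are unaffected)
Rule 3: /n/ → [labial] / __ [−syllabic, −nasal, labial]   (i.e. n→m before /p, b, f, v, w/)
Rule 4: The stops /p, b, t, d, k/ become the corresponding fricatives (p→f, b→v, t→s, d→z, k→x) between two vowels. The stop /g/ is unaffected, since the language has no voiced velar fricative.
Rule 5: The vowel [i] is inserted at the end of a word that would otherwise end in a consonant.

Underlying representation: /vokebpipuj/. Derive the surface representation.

vogeppivuji

Rule 1 (regressive voicing assimilation): /b/ precedes the voiceless obstruent /p/, so it devoices to [p] by assimilation. /vokebpipuj/ → vokeppipuj.
Rule 2 (intervocalic voicing): /k/ is a voiceless obstruent between vowels /o/ and /e/, so it voices to [g]. /p/ is a voiceless obstruent between vowels /i/ and /u/, so it voices to [b]. /vokeppipuj/ → vogeppibuj.
Rule 3 (nasal place assimilation): no segment meets the environment; /vogeppibuj/ is unchanged.
Rule 4 (intervocalic spirantization): /b/ is a stop between vowels /i/ and /u/, so it spirantizes to the fricative [v]. /vogeppibuj/ → vogeppivuj.
Rule 5 (final i-epenthesis): the form ends in the consonant /j/, so [i] is inserted word-finally. /vogeppivuj/ → vogeppivuji.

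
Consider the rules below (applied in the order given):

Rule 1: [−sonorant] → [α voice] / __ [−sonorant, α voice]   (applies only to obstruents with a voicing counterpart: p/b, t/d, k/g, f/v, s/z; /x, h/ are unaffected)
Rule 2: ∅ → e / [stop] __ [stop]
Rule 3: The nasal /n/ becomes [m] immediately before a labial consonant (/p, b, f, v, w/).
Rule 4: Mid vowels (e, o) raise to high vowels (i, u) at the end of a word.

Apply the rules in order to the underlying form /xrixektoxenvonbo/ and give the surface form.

Rule 1 (regressive voicing assimilation): no segment meets the environment; /xrixektoxenvonbo/ is unchanged.
Rule 2 (stop-cluster e-epenthesis): /k/ and /t/ form a stop–stop cluster, so [e] is inserted between them. /xrixektoxenvonbo/ → xrixeketoxenvonbo.
Rule 3 (nasal place assimilation): /n/ precedes the labial consonant /v/, so it assimilates in place to [m]. /n/ precedes the labial consonant /b/, so it assimilates in place to [m]. /xrixeketoxenvonbo/ → xrixeketoxemvombo.
Rule 4 (final vowel raising): /o/ is a mid vowel in word-final position, so it raises to [u]. /xrixeketoxemvombo/ → xrixeketoxemvombu.

xrixeketoxemvombu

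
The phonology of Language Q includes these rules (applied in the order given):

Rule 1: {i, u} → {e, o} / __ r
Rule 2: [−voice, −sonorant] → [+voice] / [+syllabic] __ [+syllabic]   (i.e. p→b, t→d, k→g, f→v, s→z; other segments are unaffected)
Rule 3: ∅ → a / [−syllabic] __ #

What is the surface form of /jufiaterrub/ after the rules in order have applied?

juviaderruba

Rule 1 (pre-rhotic lowering): no segment meets the environment; /jufiaterrub/ is unchanged.
Rule 2 (intervocalic voicing): /f/ is a voiceless obstruent between vowels /u/ and /i/, so it voices to [v]. /t/ is a voiceless obstruent between vowels /a/ and /e/, so it voices to [d]. /jufiaterrub/ → juviaderrub.
Rule 3 (final a-epenthesis): the form ends in the consonant /b/, so [a] is inserted word-finally. /juviaderrub/ → juviaderruba.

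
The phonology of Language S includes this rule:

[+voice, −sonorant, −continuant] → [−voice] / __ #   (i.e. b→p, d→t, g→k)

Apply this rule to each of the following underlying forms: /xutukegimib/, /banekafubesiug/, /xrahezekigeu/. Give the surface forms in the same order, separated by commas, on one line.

/xutukegimib/: /b/ is a voiced stop in word-final position, so it devoices to [p]. → [xutukegimip].
/banekafubesiug/: /g/ is a voiced stop in word-final position, so it devoices to [k]. → [banekafubesiuk].
/xrahezekigeu/: the rule's environment is not met; surfaces unchanged as [xrahezekigeu].

xutukegimip, banekafubesiuk, xrahezekigeu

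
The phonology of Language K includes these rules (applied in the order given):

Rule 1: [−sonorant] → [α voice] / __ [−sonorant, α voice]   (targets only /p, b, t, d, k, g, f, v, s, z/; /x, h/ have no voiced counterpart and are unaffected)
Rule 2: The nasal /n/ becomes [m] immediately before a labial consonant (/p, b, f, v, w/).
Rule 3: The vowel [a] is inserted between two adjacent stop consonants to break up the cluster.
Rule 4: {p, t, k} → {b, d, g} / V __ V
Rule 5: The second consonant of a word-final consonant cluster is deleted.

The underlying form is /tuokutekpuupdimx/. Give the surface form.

tuogudegabuubadim

Rule 1 (regressive voicing assimilation): /p/ precedes the voiced obstruent /d/, so it voices to [b] by assimilation. /tuokutekpuupdimx/ → tuokutekpuubdimx.
Rule 2 (nasal place assimilation): no segment meets the environment; /tuokutekpuubdimx/ is unchanged.
Rule 3 (stop-cluster a-epenthesis): /k/ and /p/ form a stop–stop cluster, so [a] is inserted between them. /b/ and /d/ form a stop–stop cluster, so [a] is inserted between them. /tuokutekpuubdimx/ → tuokutekapuubadimx.
Rule 4 (intervocalic voicing): /k/ is a voiceless stop between vowels /o/ and /u/, so it voices to [g]. /t/ is a voiceless stop between vowels /u/ and /e/, so it voices to [d]. /k/ is a voiceless stop between vowels /e/ and /a/, so it voices to [g]. /p/ is a voiceless stop between vowels /a/ and /u/, so it voices to [b]. /tuokutekapuubadimx/ → tuogudegabuubadimx.
Rule 5 (final cluster simplification): /x/ is the second consonant of a word-final cluster /mx/, so it deletes. /tuogudegabuubadimx/ → tuogudegabuubadim.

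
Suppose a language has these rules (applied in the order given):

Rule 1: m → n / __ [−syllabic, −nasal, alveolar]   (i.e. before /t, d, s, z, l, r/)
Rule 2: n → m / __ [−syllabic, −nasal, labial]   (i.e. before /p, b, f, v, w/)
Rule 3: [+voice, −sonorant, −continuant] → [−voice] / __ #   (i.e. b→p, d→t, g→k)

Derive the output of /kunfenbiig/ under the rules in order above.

kumfembiik

Rule 1 (nasal place assimilation): no segment meets the environment; /kunfenbiig/ is unchanged.
Rule 2 (nasal place assimilation): /n/ precedes the labial consonant /f/, so it assimilates in place to [m]. /n/ precedes the labial consonant /b/, so it assimilates in place to [m]. /kunfenbiig/ → kumfembiig.
Rule 3 (final devoicing): /g/ is a voiced stop in word-final position, so it devoices to [k]. /kumfembiig/ → kumfembiik.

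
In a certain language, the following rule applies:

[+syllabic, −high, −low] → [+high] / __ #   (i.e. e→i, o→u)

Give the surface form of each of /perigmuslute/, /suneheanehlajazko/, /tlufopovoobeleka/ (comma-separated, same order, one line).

perigmusluti, suneheanehlajazku, tlufopovoobeleka

/perigmuslute/: /e/ is a mid vowel in word-final position, so it raises to [i]. → [perigmusluti].
/suneheanehlajazko/: /o/ is a mid vowel in word-final position, so it raises to [u]. → [suneheanehlajazku].
/tlufopovoobeleka/: the rule's environment is not met; surfaces unchanged as [tlufopovoobeleka].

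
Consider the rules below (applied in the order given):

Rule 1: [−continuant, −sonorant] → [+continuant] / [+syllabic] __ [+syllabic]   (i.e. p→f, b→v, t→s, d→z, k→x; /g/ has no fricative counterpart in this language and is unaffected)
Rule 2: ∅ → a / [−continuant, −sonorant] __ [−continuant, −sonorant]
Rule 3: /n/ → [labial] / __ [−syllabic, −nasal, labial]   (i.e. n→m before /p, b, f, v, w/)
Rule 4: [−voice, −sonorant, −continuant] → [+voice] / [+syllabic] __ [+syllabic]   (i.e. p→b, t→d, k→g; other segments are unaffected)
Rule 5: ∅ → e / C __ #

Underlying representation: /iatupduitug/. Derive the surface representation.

Rule 1 (intervocalic spirantization): /t/ is a stop between vowels /a/ and /u/, so it spirantizes to the fricative [s]. /t/ is a stop between vowels /i/ and /u/, so it spirantizes to the fricative [s]. /iatupduitug/ → iasupduisug.
Rule 2 (stop-cluster a-epenthesis): /p/ and /d/ form a stop–stop cluster, so [a] is inserted between them. /iasupduisug/ → iasupaduisug.
Rule 3 (nasal place assimilation): no segment meets the environment; /iasupaduisug/ is unchanged.
Rule 4 (intervocalic voicing): /p/ is a voiceless stop between vowels /u/ and /a/, so it voices to [b]. /iasupaduisug/ → iasubaduisug.
Rule 5 (final e-epenthesis): the form ends in the consonant /g/, so [e] is inserted word-finally. /iasubaduisug/ → iasubaduisuge.

iasubaduisuge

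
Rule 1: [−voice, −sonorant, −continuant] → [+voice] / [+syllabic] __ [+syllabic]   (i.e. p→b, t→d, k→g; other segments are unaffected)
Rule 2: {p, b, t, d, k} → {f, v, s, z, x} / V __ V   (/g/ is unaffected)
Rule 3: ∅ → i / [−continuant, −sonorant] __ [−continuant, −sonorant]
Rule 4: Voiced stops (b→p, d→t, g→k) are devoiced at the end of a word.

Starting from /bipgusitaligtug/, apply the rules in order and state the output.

bipigusizaligituk

Rule 1 (intervocalic voicing): /t/ is a voiceless stop between vowels /i/ and /a/, so it voices to [d]. /bipgusitaligtug/ → bipgusidaligtug.
Rule 2 (intervocalic spirantization): /d/ is a stop between vowels /i/ and /a/, so it spirantizes to the fricative [z]. /bipgusidaligtug/ → bipgusizaligtug.
Rule 3 (stop-cluster i-epenthesis): /p/ and /g/ form a stop–stop cluster, so [i] is inserted between them. /g/ and /t/ form a stop–stop cluster, so [i] is inserted between them. /bipgusizaligtug/ → bipigusizaligitug.
Rule 4 (final devoicing): /g/ is a voiced stop in word-final position, so it devoices to [k]. /bipigusizaligitug/ → bipigusizaligituk.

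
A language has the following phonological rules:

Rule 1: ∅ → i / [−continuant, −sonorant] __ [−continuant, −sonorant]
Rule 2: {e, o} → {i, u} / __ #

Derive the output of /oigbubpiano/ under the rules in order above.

oigibubipianu

Rule 1 (stop-cluster i-epenthesis): /g/ and /b/ form a stop–stop cluster, so [i] is inserted between them. /b/ and /p/ form a stop–stop cluster, so [i] is inserted between them. /oigbubpiano/ → oigibubipiano.
Rule 2 (final vowel raising): /o/ is a mid vowel in word-final position, so it raises to [u]. /oigibubipiano/ → oigibubipianu.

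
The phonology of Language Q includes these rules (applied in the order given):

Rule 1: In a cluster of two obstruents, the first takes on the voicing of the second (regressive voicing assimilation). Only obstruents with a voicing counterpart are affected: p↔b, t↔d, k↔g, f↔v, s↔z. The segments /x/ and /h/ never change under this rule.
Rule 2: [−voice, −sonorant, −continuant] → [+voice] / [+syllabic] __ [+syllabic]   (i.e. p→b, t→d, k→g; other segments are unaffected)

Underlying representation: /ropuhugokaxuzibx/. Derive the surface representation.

Rule 1 (regressive voicing assimilation): /b/ precedes the voiceless obstruent /x/, so it devoices to [p] by assimilation. /ropuhugokaxuzibx/ → ropuhugokaxuzipx.
Rule 2 (intervocalic voicing): /p/ is a voiceless stop between vowels /o/ and /u/, so it voices to [b]. /k/ is a voiceless stop between vowels /o/ and /a/, so it voices to [g]. /ropuhugokaxuzipx/ → robuhugogaxuzipx.

robuhugogaxuzipx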